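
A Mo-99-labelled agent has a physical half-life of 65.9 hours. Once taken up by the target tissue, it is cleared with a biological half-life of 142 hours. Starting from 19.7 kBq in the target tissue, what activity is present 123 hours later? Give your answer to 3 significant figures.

2.96 kBq

1/t_eff = 1/t_phys + 1/t_biol = 1/65.9 + 1/142 = 0.022217 per hour.
t_eff = 65.9 × 142 / (65.9 + 142) ≈ 45.011 hours.
Remaining = 19.7 × (1/2)^(123/45.011) = 19.7 × (1/2)^2.7327 ≈ 2.9638 kBq.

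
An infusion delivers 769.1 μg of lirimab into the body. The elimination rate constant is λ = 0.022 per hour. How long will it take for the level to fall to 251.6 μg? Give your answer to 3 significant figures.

50.8 hours

t½ = ln 2 / λ = 0.69315 / 0.022 ≈ 31.507 hours.
Fraction remaining = 251.6/769.1 ≈ 0.32714.
n = log₂(769.1/251.6) = ln(3.0568)/ln 2 ≈ 1.612 half-lives.
t = n × t½ = 1.612 × 31.507 ≈ 50.79 hours.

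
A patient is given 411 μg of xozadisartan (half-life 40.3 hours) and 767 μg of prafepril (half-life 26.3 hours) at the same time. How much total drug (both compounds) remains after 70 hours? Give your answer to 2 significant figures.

xozadisartan: 411 × (1/2)^(70/40.3) = 411 × (1/2)^1.737 ≈ 123.3 μg.
prafepril: 767 × (1/2)^(70/26.3) = 767 × (1/2)^2.6616 ≈ 121.22 μg.
Total = 123.3 + 121.22 ≈ 244.52 μg.

240 μg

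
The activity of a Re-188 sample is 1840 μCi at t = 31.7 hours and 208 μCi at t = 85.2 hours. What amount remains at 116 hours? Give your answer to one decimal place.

Over Δt = 85.2 − 31.7 = 53.5 hours, the level fell by a factor of 1840/208 ≈ 8.8462.
n = log₂(8.8462) ≈ 3.1451 half-lives, so t½ = 53.5/3.1451 ≈ 17.011 hours.
From t = 85.2 to t = 116: 208 × (1/2)^((116−85.2)/17.011) ≈ 59.295 μCi.

59.3 μCi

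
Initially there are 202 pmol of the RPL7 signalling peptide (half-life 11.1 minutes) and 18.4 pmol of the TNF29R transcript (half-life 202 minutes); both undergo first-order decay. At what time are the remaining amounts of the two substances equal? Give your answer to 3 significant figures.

40.6 minutes

Set 202·(1/2)^(t/11.1) = 18.4·(1/2)^(t/202).
Taking log₂: log₂(202/18.4) = t·(1/11.1 − 1/202).
log₂(10.978) = 3.4566; 1/11.1 − 1/202 = 0.08514.
t = 3.4566 / 0.08514 ≈ 40.599 minutes.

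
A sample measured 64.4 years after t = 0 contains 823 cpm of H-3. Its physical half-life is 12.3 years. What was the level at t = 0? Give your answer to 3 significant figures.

Number of half-lives elapsed: n = 64.4/12.3 ≈ 5.2358.
A₀ = A × 2^n = 823 × 2^5.2358 = 823 × 37.681 ≈ 31012 cpm.

31000 cpm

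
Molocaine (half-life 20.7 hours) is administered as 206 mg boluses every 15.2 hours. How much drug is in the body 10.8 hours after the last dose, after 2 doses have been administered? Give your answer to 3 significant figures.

230 mg

The 2 doses were given 26, 10.8 hours ago.
Total = 206·(1/2)^(26/20.7) + 206·(1/2)^(10.8/20.7)
      = 86.251 + 143.49 ≈ 229.74 mg.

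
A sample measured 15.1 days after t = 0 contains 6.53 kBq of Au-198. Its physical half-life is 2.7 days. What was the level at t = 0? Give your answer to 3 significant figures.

Number of half-lives elapsed: n = 15.1/2.7 ≈ 5.5926.
A₀ = A × 2^n = 6.53 × 2^5.5926 = 6.53 × 48.255 ≈ 315.1 kBq.

315 kBq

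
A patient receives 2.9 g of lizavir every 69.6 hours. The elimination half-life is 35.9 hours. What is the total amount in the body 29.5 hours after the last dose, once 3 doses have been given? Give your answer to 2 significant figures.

The 3 doses were given 168.7, 99.1, 29.5 hours ago.
Total = 2.9·(1/2)^(168.7/35.9) + 2.9·(1/2)^(99.1/35.9) + 2.9·(1/2)^(29.5/35.9)
      = 0.11164 + 0.42798 + 1.6407 ≈ 2.1803 g.

2.2 g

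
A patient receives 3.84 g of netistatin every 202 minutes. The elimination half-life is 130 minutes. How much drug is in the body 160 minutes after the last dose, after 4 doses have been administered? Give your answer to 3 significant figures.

The 4 doses were given 766, 564, 362, 160 minutes ago.
Total = 3.84·(1/2)^(766/130) + 3.84·(1/2)^(564/130) + 3.84·(1/2)^(362/130) + 3.84·(1/2)^(160/130)
      = 0.06465 + 0.18981 + 0.55729 + 1.6362 ≈ 2.4479 g.

2.45 g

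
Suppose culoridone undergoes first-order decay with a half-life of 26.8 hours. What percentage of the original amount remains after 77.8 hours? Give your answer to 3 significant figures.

13.4%

n = 77.8/26.8 ≈ 2.903 half-lives.
Fraction remaining = (1/2)^2.903 ≈ 0.13369, i.e. 13.369%.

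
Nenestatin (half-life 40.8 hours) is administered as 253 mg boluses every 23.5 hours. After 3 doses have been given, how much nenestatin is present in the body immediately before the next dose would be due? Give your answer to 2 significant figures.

The 3 doses were given 70.5, 47, 23.5 hours ago.
Total = 253·(1/2)^(70.5/40.8) + 253·(1/2)^(47/40.8) + 253·(1/2)^(23.5/40.8)
      = 76.376 + 113.85 + 169.72 ≈ 359.95 mg.

360 mg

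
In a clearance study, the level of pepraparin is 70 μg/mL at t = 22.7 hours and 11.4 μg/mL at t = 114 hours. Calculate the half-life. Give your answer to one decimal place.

34.9 hours

Over Δt = 114 − 22.7 = 91.3 hours, the level fell by a factor of 70/11.4 ≈ 6.1404.
n = log₂(6.1404) ≈ 2.6183 half-lives, so t½ = 91.3/2.6183 ≈ 34.87 hours.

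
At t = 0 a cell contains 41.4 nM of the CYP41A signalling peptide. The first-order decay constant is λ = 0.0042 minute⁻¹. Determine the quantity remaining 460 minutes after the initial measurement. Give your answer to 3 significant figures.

6.00 nM

t½ = ln 2 / λ = 0.69315 / 0.0042 ≈ 165.04 minutes.
Number of half-lives: n = 460/165.04 ≈ 2.7873.
Remaining = 41.4 × (1/2)^2.7873 = 41.4 × 0.14486 ≈ 5.9971 nM.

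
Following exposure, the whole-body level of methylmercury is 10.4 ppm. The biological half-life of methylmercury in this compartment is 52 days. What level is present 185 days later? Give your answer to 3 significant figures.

0.883 ppm

Number of half-lives: n = 185/52 ≈ 3.5577.
Remaining = 10.4 × (1/2)^3.5577 = 10.4 × 0.084924 ≈ 0.8832 ppm.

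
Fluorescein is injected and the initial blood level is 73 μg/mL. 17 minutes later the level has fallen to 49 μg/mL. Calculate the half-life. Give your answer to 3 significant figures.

29.6 minutes

A/A₀ = 49/73 ≈ 0.67123.
n = log₂(1.4898) ≈ 0.57511 half-lives elapsed in 17 minutes.
t½ = 17/0.57511 ≈ 29.559 minutes.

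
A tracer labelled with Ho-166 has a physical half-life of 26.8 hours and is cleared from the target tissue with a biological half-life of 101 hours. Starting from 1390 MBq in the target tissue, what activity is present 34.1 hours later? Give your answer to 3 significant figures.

1/t_eff = 1/t_phys + 1/t_biol = 1/26.8 + 1/101 = 0.047214 per hour.
t_eff = 26.8 × 101 / (26.8 + 101) ≈ 21.18 hours.
Remaining = 1390 × (1/2)^(34.1/21.18) = 1390 × (1/2)^1.61 ≈ 455.36 MBq.

455 MBq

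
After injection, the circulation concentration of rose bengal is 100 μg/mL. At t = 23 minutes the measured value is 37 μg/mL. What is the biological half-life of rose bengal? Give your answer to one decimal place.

A/A₀ = 37/100 ≈ 0.37.
n = log₂(2.7027) ≈ 1.4344 half-lives elapsed in 23 minutes.
t½ = 23/1.4344 ≈ 16.035 minutes.

16.0 minutes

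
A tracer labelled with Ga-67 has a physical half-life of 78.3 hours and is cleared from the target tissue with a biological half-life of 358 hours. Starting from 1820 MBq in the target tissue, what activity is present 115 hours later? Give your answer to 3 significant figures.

526 MBq

1/t_eff = 1/t_phys + 1/t_biol = 1/78.3 + 1/358 = 0.015565 per hour.
t_eff = 78.3 × 358 / (78.3 + 358) ≈ 64.248 hours.
Remaining = 1820 × (1/2)^(115/64.248) = 1820 × (1/2)^1.7899 ≈ 526.32 MBq.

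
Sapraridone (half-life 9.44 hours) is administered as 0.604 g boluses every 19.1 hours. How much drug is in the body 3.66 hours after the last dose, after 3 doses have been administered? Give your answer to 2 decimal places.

The 3 doses were given 41.86, 22.76, 3.66 hours ago.
Total = 0.604·(1/2)^(41.86/9.44) + 0.604·(1/2)^(22.76/9.44) + 0.604·(1/2)^(3.66/9.44)
      = 0.027937 + 0.11357 + 0.46166 ≈ 0.60316 g.

0.60 g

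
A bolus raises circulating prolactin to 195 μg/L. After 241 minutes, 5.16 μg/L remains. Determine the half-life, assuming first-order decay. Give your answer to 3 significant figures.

46.0 minutes

A/A₀ = 5.16/195 ≈ 0.026462.
n = log₂(37.791) ≈ 5.24 half-lives elapsed in 241 minutes.
t½ = 241/5.24 ≈ 45.993 minutes.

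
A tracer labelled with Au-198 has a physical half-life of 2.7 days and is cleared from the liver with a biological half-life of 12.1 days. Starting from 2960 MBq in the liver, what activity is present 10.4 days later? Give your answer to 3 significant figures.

113 MBq

1/t_eff = 1/t_phys + 1/t_biol = 1/2.7 + 1/12.1 = 0.45301 per day.
t_eff = 2.7 × 12.1 / (2.7 + 12.1) ≈ 2.2074 days.
Remaining = 2960 × (1/2)^(10.4/2.2074) = 2960 × (1/2)^4.7114 ≈ 112.99 MBq.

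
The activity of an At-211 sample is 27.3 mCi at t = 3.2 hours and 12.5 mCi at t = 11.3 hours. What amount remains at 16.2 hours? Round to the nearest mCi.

Over Δt = 11.3 − 3.2 = 8.1 hours, the level fell by a factor of 27.3/12.5 ≈ 2.184.
n = log₂(2.184) ≈ 1.127 half-lives, so t½ = 8.1/1.127 ≈ 7.1874 hours.
From t = 11.3 to t = 16.2: 12.5 × (1/2)^((16.2−11.3)/7.1874) ≈ 7.7926 mCi.

8 mCi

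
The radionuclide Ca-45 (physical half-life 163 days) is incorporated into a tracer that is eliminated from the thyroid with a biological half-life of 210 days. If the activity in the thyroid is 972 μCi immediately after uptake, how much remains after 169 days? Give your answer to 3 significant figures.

271 μCi

1/t_eff = 1/t_phys + 1/t_biol = 1/163 + 1/210 = 0.010897 per day.
t_eff = 163 × 210 / (163 + 210) ≈ 91.769 days.
Remaining = 972 × (1/2)^(169/91.769) = 972 × (1/2)^1.8416 ≈ 271.21 μCi.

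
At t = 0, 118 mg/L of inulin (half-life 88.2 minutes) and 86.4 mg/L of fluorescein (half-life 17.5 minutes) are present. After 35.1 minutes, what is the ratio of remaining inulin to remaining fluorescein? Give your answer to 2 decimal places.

4.16

inulin: 118 × (1/2)^(35.1/88.2) = 118 × (1/2)^0.39796 ≈ 89.554 mg/L.
fluorescein: 86.4 × (1/2)^(35.1/17.5) = 86.4 × (1/2)^2.0057 ≈ 21.515 mg/L.
Ratio ≈ 89.554 / 21.515 ≈ 4.1625.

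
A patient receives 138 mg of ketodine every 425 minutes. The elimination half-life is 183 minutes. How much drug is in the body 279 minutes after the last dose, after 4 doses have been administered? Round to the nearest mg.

The 4 doses were given 1554, 1129, 704, 279 minutes ago.
Total = 138·(1/2)^(1554/183) + 138·(1/2)^(1129/183) + 138·(1/2)^(704/183) + 138·(1/2)^(279/183)
      = 0.38335 + 1.9174 + 9.59 + 47.966 ≈ 59.857 mg.

60 mg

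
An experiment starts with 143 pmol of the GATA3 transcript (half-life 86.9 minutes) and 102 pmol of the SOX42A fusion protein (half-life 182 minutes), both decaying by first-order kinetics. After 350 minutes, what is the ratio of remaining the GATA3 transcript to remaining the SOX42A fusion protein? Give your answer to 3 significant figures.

0.326

GATA3 transcript: 143 × (1/2)^(350/86.9) = 143 × (1/2)^4.0276 ≈ 8.768 pmol.
SOX42A fusion protein: 102 × (1/2)^(350/182) = 102 × (1/2)^1.9231 ≈ 26.897 pmol.
Ratio ≈ 8.768 / 26.897 ≈ 0.32599.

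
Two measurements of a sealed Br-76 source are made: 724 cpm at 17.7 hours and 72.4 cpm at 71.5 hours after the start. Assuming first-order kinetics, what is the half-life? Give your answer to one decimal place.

16.2 hours

Over Δt = 71.5 − 17.7 = 53.8 hours, the level fell by a factor of 724/72.4 ≈ 10.
n = log₂(10) ≈ 3.3219 half-lives, so t½ = 53.8/3.3219 ≈ 16.195 hours.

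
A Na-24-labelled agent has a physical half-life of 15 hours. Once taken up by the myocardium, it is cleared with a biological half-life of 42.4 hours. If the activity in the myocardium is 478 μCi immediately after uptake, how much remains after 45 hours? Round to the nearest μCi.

1/t_eff = 1/t_phys + 1/t_biol = 1/15 + 1/42.4 = 0.090252 per hour.
t_eff = 15 × 42.4 / (15 + 42.4) ≈ 11.08 hours.
Remaining = 478 × (1/2)^(45/11.08) = 478 × (1/2)^4.0613 ≈ 28.632 μCi.

29 μCi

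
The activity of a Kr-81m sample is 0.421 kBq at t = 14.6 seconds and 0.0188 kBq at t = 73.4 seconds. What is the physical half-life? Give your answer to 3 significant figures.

Over Δt = 73.4 − 14.6 = 58.8 seconds, the level fell by a factor of 0.421/0.0188 ≈ 22.394.
n = log₂(22.394) ≈ 4.485 half-lives, so t½ = 58.8/4.485 ≈ 13.11 seconds.

13.1 seconds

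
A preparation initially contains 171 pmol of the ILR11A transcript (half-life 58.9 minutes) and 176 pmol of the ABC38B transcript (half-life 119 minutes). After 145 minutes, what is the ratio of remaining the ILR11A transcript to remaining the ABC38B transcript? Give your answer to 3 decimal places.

ILR11A transcript: 171 × (1/2)^(145/58.9) = 171 × (1/2)^2.4618 ≈ 31.04 pmol.
ABC38B transcript: 176 × (1/2)^(145/119) = 176 × (1/2)^1.2185 ≈ 75.633 pmol.
Ratio ≈ 31.04 / 75.633 ≈ 0.4104.

0.410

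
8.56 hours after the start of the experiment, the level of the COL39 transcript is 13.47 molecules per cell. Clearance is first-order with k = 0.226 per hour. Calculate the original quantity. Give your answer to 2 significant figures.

93 molecules per cell

t½ = ln 2 / k = 0.69315 / 0.226 ≈ 3.067 hours.
Number of half-lives elapsed: n = 8.56/3.067 ≈ 2.791.
A₀ = A × 2^n = 13.47 × 2^2.791 = 13.47 × 6.921 ≈ 93.226 molecules per cell.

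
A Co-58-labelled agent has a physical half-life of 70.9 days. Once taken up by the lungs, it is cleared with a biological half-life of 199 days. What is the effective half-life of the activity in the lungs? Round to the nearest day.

1/t_eff = 1/t_phys + 1/t_biol = 1/70.9 + 1/199 = 0.019129 per day.
t_eff = 70.9 × 199 / (70.9 + 199) ≈ 52.275 days.

52 days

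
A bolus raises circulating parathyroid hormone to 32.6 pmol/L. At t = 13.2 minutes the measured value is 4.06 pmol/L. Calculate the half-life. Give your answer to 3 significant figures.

A/A₀ = 4.06/32.6 ≈ 0.12454.
n = log₂(8.0296) ≈ 3.0053 half-lives elapsed in 13.2 minutes.
t½ = 13.2/3.0053 ≈ 4.3922 minutes.

4.39 minutes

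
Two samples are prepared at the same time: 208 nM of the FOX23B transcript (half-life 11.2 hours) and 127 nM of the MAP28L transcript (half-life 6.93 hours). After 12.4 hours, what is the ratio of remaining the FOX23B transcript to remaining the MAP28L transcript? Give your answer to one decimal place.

FOX23B transcript: 208 × (1/2)^(12.4/11.2) = 208 × (1/2)^1.1071 ≈ 96.556 nM.
MAP28L transcript: 127 × (1/2)^(12.4/6.93) = 127 × (1/2)^1.7893 ≈ 36.742 nM.
Ratio ≈ 96.556 / 36.742 ≈ 2.6279.

2.6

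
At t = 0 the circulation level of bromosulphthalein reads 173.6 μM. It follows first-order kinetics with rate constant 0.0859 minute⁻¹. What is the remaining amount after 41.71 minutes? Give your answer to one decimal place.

t½ = ln 2 / λ = 0.69315 / 0.0859 ≈ 8.0692 minutes.
Number of half-lives: n = 41.71/8.0692 ≈ 5.169.
Remaining = 173.6 × (1/2)^5.169 = 173.6 × 0.027795 ≈ 4.8253 μM.

4.8 μM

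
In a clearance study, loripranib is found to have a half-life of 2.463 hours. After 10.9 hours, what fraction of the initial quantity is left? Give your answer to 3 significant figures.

n = 10.9/2.463 ≈ 4.4255 half-lives.
Fraction remaining = (1/2)^4.4255 ≈ 0.046536.

0.0465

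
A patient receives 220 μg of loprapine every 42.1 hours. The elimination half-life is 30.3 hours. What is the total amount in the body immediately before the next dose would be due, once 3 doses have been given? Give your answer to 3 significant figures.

The 3 doses were given 126.3, 84.2, 42.1 hours ago.
Total = 220·(1/2)^(126.3/30.3) + 220·(1/2)^(84.2/30.3) + 220·(1/2)^(42.1/30.3)
      = 12.236 + 32.055 + 83.977 ≈ 128.27 μg.

128 μg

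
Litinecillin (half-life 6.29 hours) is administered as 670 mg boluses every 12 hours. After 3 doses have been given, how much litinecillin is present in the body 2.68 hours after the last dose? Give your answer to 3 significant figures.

The 3 doses were given 26.68, 14.68, 2.68 hours ago.
Total = 670·(1/2)^(26.68/6.29) + 670·(1/2)^(14.68/6.29) + 670·(1/2)^(2.68/6.29)
      = 35.417 + 132.9 + 498.67 ≈ 666.98 mg.

667 mg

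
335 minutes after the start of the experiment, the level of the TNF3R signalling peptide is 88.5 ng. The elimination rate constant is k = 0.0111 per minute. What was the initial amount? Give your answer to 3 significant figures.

3650 ng

t½ = ln 2 / k = 0.69315 / 0.0111 ≈ 62.446 minutes.
Number of half-lives elapsed: n = 335/62.446 ≈ 5.3647.
A₀ = A × 2^n = 88.5 × 2^5.3647 = 88.5 × 41.203 ≈ 3646.4 ng.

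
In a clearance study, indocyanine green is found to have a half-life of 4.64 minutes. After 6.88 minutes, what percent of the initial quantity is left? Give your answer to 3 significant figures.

35.8%

n = 6.88/4.64 ≈ 1.4828 half-lives.
Fraction remaining = (1/2)^1.4828 ≈ 0.3578, i.e. 35.78%.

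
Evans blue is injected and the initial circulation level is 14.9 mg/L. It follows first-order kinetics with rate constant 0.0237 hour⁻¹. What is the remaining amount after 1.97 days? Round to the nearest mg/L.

t½ = ln 2 / k = 0.69315 / 0.0237 ≈ 29.247 hours.
Convert the elapsed time: 1.97 days = 47.28 hours.
Number of half-lives: n = 47.28/29.247 ≈ 1.6166.
Remaining = 14.9 × (1/2)^1.6166 = 14.9 × 0.3261 ≈ 4.859 mg/L.

5 mg/L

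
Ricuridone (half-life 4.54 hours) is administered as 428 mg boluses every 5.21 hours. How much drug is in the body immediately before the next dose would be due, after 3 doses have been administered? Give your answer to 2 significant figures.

The 3 doses were given 15.63, 10.42, 5.21 hours ago.
Total = 428·(1/2)^(15.63/4.54) + 428·(1/2)^(10.42/4.54) + 428·(1/2)^(5.21/4.54)
      = 39.362 + 87.203 + 193.19 ≈ 319.76 mg.

320 mg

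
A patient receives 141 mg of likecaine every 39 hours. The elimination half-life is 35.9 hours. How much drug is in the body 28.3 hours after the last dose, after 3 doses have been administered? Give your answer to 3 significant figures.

138 mg

The 3 doses were given 106.3, 67.3, 28.3 hours ago.
Total = 141·(1/2)^(106.3/35.9) + 141·(1/2)^(67.3/35.9) + 141·(1/2)^(28.3/35.9)
      = 18.108 + 38.45 + 81.643 ≈ 138.2 mg.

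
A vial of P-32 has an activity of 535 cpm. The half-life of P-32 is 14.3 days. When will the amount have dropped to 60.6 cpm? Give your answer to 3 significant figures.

44.9 days

Fraction remaining = 60.6/535 ≈ 0.11327.
n = log₂(535/60.6) = ln(8.8284)/ln 2 ≈ 3.1421 half-lives.
t = n × t½ = 3.1421 × 14.3 ≈ 44.933 days.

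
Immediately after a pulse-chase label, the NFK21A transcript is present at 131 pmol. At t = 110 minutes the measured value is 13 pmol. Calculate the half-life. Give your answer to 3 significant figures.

33.0 minutes

A/A₀ = 13/131 ≈ 0.099237.
n = log₂(10.077) ≈ 3.333 half-lives elapsed in 110 minutes.
t½ = 110/3.333 ≈ 33.003 minutes.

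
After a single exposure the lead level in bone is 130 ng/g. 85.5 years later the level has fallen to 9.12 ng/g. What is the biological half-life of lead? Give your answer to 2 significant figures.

A/A₀ = 9.12/130 ≈ 0.070154.
n = log₂(14.254) ≈ 3.8333 half-lives elapsed in 85.5 years.
t½ = 85.5/3.8333 ≈ 22.304 years.

22 years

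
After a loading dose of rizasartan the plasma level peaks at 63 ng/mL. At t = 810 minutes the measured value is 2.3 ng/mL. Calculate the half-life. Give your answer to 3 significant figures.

A/A₀ = 2.3/63 ≈ 0.036508.
n = log₂(27.391) ≈ 4.7756 half-lives elapsed in 810 minutes.
t½ = 810/4.7756 ≈ 169.61 minutes.

170 minutes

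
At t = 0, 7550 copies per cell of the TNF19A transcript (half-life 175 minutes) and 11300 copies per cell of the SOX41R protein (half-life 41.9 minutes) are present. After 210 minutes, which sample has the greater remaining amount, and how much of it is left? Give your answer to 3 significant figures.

TNF19A transcript: 7550 × (1/2)^1.2 ≈ 3286.3 copies per cell.
SOX41R protein: 11300 × (1/2)^5.0119 ≈ 350.22 copies per cell.
TNF19A transcript has more remaining, at ≈ 3286.3 copies per cell.

TNF19A transcript, 3290 copies per cell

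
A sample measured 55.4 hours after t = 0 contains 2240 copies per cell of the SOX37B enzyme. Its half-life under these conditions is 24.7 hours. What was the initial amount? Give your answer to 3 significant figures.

10600 copies per cell

Number of half-lives elapsed: n = 55.4/24.7 ≈ 2.2429.
A₀ = A × 2^n = 2240 × 2^2.2429 = 2240 × 4.7335 ≈ 10603 copies per cell.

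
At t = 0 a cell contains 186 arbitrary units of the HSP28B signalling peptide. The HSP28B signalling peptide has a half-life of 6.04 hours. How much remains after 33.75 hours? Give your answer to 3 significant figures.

Number of half-lives: n = 33.75/6.04 ≈ 5.5877.
Remaining = 186 × (1/2)^5.5877 = 186 × 0.020793 ≈ 3.8675 arbitrary units.

3.87 arbitrary units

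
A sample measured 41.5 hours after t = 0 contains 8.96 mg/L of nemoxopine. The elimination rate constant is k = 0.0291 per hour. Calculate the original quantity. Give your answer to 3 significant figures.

30.0 mg/L

t½ = ln 2 / k = 0.69315 / 0.0291 ≈ 23.819 hours.
Number of half-lives elapsed: n = 41.5/23.819 ≈ 1.7423.
A₀ = A × 2^n = 8.96 × 2^1.7423 = 8.96 × 3.3456 ≈ 29.977 mg/L.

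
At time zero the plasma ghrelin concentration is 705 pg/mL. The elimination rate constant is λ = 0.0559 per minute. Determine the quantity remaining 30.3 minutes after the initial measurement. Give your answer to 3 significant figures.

t½ = ln 2 / λ = 0.69315 / 0.0559 ≈ 12.4 minutes.
Number of half-lives: n = 30.3/12.4 ≈ 2.4436.
Remaining = 705 × (1/2)^2.4436 = 705 × 0.18383 ≈ 129.6 pg/mL.

130 pg/mL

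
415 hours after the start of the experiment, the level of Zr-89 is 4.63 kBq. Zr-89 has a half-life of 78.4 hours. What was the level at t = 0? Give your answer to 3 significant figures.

Number of half-lives elapsed: n = 415/78.4 ≈ 5.2934.
A₀ = A × 2^n = 4.63 × 2^5.2934 = 4.63 × 39.216 ≈ 181.57 kBq.

182 kBq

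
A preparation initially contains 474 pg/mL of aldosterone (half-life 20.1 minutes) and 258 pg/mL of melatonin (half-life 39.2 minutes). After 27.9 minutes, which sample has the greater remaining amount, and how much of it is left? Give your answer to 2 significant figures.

aldosterone: 474 × (1/2)^1.3881 ≈ 181.11 pg/mL.
melatonin: 258 × (1/2)^0.71173 ≈ 157.53 pg/mL.
Aldosterone has more remaining, at ≈ 181.11 pg/mL.

aldosterone, 180 pg/mL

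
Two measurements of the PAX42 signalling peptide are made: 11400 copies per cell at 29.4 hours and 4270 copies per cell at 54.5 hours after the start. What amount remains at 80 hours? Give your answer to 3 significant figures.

1570 copies per cell

Over Δt = 54.5 − 29.4 = 25.1 hours, the level fell by a factor of 11400/4270 ≈ 2.6698.
n = log₂(2.6698) ≈ 1.4167 half-lives, so t½ = 25.1/1.4167 ≈ 17.717 hours.
From t = 54.5 to t = 80: 4270 × (1/2)^((80−54.5)/17.717) ≈ 1574.5 copies per cell.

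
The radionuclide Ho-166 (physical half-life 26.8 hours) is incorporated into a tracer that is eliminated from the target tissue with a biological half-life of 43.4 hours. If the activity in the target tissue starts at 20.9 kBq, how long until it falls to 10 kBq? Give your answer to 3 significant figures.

17.6 hours

1/t_eff = 1/t_phys + 1/t_biol = 1/26.8 + 1/43.4 = 0.060355 per hour.
t_eff = 26.8 × 43.4 / (26.8 + 43.4) ≈ 16.569 hours.
n = log₂(20.9/10) ≈ 1.0635; t = 1.0635 × 16.569 ≈ 17.621 hours.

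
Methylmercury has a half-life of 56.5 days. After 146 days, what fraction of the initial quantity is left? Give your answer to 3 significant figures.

n = 146/56.5 ≈ 2.5841 half-lives.
Fraction remaining = (1/2)^2.5841 ≈ 0.16677.

0.167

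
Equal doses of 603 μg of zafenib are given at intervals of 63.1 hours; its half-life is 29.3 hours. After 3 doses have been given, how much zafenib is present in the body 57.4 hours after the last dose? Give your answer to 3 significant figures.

198 μg

The 3 doses were given 183.6, 120.5, 57.4 hours ago.
Total = 603·(1/2)^(183.6/29.3) + 603·(1/2)^(120.5/29.3) + 603·(1/2)^(57.4/29.3)
      = 7.8343 + 34.857 + 155.09 ≈ 197.78 μg.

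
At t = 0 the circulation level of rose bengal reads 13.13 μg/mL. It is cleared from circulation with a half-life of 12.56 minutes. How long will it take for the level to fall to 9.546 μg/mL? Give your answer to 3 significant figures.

Fraction remaining = 9.546/13.13 ≈ 0.72704.
n = log₂(13.13/9.546) = ln(1.3754)/ln 2 ≈ 0.4599 half-lives.
t = n × t½ = 0.4599 × 12.56 ≈ 5.7763 minutes.

5.78 minutes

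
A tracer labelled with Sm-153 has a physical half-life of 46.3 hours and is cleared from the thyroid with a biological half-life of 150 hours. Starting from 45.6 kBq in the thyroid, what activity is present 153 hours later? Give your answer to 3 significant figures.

1/t_eff = 1/t_phys + 1/t_biol = 1/46.3 + 1/150 = 0.028265 per hour.
t_eff = 46.3 × 150 / (46.3 + 150) ≈ 35.38 hours.
Remaining = 45.6 × (1/2)^(153/35.38) = 45.6 × (1/2)^4.3245 ≈ 2.2759 kBq.

2.28 kBq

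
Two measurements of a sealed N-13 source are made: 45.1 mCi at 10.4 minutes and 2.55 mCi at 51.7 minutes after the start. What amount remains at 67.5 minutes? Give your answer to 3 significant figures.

Over Δt = 51.7 − 10.4 = 41.3 minutes, the level fell by a factor of 45.1/2.55 ≈ 17.686.
n = log₂(17.686) ≈ 4.1446 half-lives, so t½ = 41.3/4.1446 ≈ 9.9649 minutes.
From t = 51.7 to t = 67.5: 2.55 × (1/2)^((67.5−51.7)/9.9649) ≈ 0.84964 mCi.

0.850 mCi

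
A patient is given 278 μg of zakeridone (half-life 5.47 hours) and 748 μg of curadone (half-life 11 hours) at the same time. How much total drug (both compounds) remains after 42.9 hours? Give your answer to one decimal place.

zakeridone: 278 × (1/2)^(42.9/5.47) = 278 × (1/2)^7.8428 ≈ 1.211 μg.
curadone: 748 × (1/2)^(42.9/11) = 748 × (1/2)^3.9 ≈ 50.105 μg.
Total = 1.211 + 50.105 ≈ 51.316 μg.

51.3 μg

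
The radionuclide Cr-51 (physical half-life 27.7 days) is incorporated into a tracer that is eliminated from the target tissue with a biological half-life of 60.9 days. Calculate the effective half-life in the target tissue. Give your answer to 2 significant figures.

1/t_eff = 1/t_phys + 1/t_biol = 1/27.7 + 1/60.9 = 0.052521 per day.
t_eff = 27.7 × 60.9 / (27.7 + 60.9) ≈ 19.04 days.

19 days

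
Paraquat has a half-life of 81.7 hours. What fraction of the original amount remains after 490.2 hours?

0.015625

n = 490.2/81.7 ≈ 6 half-lives.
Fraction remaining = (1/2)^6 ≈ 0.015625.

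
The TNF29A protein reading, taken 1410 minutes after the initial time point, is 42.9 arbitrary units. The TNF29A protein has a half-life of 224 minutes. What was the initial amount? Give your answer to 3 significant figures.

Number of half-lives elapsed: n = 1410/224 ≈ 6.2946.
A₀ = A × 2^n = 42.9 × 2^6.2946 = 42.9 × 78.501 ≈ 3367.7 arbitrary units.

3370 arbitrary units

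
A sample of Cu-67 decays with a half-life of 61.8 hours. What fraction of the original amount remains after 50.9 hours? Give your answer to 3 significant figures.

n = 50.9/61.8 ≈ 0.82362 half-lives.
Fraction remaining = (1/2)^0.82362 ≈ 0.56502.

0.565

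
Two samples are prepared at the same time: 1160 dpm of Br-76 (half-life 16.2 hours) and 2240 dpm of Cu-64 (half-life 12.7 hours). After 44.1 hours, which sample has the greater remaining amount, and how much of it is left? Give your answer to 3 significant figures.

Cu-64, 202 dpm

Br-76: 1160 × (1/2)^2.7222 ≈ 175.79 dpm.
Cu-64: 2240 × (1/2)^3.4724 ≈ 201.81 dpm.
Cu-64 has more remaining, at ≈ 201.81 dpm.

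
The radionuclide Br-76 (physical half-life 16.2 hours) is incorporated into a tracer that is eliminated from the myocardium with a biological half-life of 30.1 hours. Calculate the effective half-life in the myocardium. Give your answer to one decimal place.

1/t_eff = 1/t_phys + 1/t_biol = 1/16.2 + 1/30.1 = 0.094951 per hour.
t_eff = 16.2 × 30.1 / (16.2 + 30.1) ≈ 10.532 hours.

10.5 hours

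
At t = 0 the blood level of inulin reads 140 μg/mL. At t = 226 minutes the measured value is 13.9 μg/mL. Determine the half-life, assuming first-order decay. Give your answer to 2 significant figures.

68 minutes

A/A₀ = 13.9/140 ≈ 0.099286.
n = log₂(10.072) ≈ 3.3323 half-lives elapsed in 226 minutes.
t½ = 226/3.3323 ≈ 67.822 minutes.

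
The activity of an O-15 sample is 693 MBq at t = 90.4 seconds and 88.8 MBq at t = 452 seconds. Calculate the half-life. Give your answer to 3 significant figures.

122 seconds

Over Δt = 452 − 90.4 = 361.6 seconds, the level fell by a factor of 693/88.8 ≈ 7.8041.
n = log₂(7.8041) ≈ 2.9642 half-lives, so t½ = 361.6/2.9642 ≈ 121.99 seconds.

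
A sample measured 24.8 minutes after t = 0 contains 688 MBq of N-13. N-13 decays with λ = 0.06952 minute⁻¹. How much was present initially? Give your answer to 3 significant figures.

3860 MBq

t½ = ln 2 / λ = 0.69315 / 0.06952 ≈ 9.9705 minutes.
Number of half-lives elapsed: n = 24.8/9.9705 ≈ 2.4873.
A₀ = A × 2^n = 688 × 2^2.4873 = 688 × 5.6074 ≈ 3857.9 MBq.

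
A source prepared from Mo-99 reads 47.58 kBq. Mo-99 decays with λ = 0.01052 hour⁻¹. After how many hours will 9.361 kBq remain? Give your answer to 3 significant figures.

155 hours

t½ = ln 2 / λ = 0.69315 / 0.01052 ≈ 65.889 hours.
Fraction remaining = 9.361/47.58 ≈ 0.19674.
n = log₂(47.58/9.361) = ln(5.0828)/ln 2 ≈ 2.3456 half-lives.
t = n × t½ = 2.3456 × 65.889 ≈ 154.55 hours.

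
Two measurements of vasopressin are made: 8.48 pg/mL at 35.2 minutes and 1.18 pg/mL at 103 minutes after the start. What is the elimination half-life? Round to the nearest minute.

24 minutes

Over Δt = 103 − 35.2 = 67.8 minutes, the level fell by a factor of 8.48/1.18 ≈ 7.1864.
n = log₂(7.1864) ≈ 2.8453 half-lives, so t½ = 67.8/2.8453 ≈ 23.829 minutes.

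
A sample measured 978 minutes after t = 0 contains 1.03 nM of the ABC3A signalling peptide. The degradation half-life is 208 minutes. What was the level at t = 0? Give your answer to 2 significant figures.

Number of half-lives elapsed: n = 978/208 ≈ 4.7019.
A₀ = A × 2^n = 1.03 × 2^4.7019 = 1.03 × 26.027 ≈ 26.808 nM.

27 nM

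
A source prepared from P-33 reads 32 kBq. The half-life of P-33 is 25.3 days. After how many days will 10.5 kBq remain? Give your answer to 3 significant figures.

40.7 days

Fraction remaining = 10.5/32 ≈ 0.32812.
n = log₂(32/10.5) = ln(3.0476)/ln 2 ≈ 1.6077 half-lives.
t = n × t½ = 1.6077 × 25.3 ≈ 40.674 days.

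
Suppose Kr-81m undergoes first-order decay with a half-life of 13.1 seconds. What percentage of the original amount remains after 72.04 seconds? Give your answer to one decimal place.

2.2%

n = 72.04/13.1 ≈ 5.4992 half-lives.
Fraction remaining = (1/2)^5.4992 ≈ 0.022109, i.e. 2.2109%.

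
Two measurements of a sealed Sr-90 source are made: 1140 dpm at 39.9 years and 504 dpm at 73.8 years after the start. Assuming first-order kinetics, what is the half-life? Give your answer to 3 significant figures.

28.8 years

Over Δt = 73.8 − 39.9 = 33.9 years, the level fell by a factor of 1140/504 ≈ 2.2619.
n = log₂(2.2619) ≈ 1.1775 half-lives, so t½ = 33.9/1.1775 ≈ 28.789 years.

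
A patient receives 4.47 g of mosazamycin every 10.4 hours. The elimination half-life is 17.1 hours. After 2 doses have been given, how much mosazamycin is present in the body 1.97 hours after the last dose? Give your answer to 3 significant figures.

6.83 g

The 2 doses were given 12.37, 1.97 hours ago.
Total = 4.47·(1/2)^(12.37/17.1) + 4.47·(1/2)^(1.97/17.1)
      = 2.7074 + 4.1269 ≈ 6.8343 g.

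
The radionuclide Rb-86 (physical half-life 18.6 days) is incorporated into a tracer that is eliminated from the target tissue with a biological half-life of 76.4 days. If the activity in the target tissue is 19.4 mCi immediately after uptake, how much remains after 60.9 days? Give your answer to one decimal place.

1/t_eff = 1/t_phys + 1/t_biol = 1/18.6 + 1/76.4 = 0.066852 per day.
t_eff = 18.6 × 76.4 / (18.6 + 76.4) ≈ 14.958 days.
Remaining = 19.4 × (1/2)^(60.9/14.958) = 19.4 × (1/2)^4.0713 ≈ 1.154 mCi.

1.2 mCi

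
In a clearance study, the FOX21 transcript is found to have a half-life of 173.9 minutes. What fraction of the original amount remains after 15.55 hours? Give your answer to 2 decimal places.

0.02

15.55 hours = 933 minutes.
n = 933/173.9 ≈ 5.3652 half-lives.
Fraction remaining = (1/2)^5.3652 ≈ 0.024262.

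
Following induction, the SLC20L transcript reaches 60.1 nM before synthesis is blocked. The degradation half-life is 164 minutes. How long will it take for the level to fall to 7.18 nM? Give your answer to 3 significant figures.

503 minutes

Fraction remaining = 7.18/60.1 ≈ 0.11947.
n = log₂(60.1/7.18) = ln(8.3705)/ln 2 ≈ 3.0653 half-lives.
t = n × t½ = 3.0653 × 164 ≈ 502.71 minutes.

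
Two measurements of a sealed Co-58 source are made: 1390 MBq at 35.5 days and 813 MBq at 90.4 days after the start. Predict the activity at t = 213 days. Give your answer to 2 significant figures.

Over Δt = 90.4 − 35.5 = 54.9 days, the level fell by a factor of 1390/813 ≈ 1.7097.
n = log₂(1.7097) ≈ 0.77376 half-lives, so t½ = 54.9/0.77376 ≈ 70.952 days.
From t = 90.4 to t = 213: 813 × (1/2)^((213−90.4)/70.952) ≈ 245.43 MBq.

250 MBq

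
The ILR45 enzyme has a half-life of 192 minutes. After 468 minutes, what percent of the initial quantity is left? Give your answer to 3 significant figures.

18.5%

n = 468/192 ≈ 2.4375 half-lives.
Fraction remaining = (1/2)^2.4375 ≈ 0.1846, i.e. 18.46%.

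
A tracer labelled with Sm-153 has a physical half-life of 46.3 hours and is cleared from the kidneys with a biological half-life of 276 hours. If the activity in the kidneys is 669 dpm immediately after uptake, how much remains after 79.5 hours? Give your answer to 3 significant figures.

1/t_eff = 1/t_phys + 1/t_biol = 1/46.3 + 1/276 = 0.025221 per hour.
t_eff = 46.3 × 276 / (46.3 + 276) ≈ 39.649 hours.
Remaining = 669 × (1/2)^(79.5/39.649) = 669 × (1/2)^2.0051 ≈ 166.66 dpm.

167 dpm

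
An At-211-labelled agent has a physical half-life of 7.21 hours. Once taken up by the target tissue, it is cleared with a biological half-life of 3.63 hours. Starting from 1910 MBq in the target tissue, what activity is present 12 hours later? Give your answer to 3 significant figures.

1/t_eff = 1/t_phys + 1/t_biol = 1/7.21 + 1/3.63 = 0.41418 per hour.
t_eff = 7.21 × 3.63 / (7.21 + 3.63) ≈ 2.4144 hours.
Remaining = 1910 × (1/2)^(12/2.4144) = 1910 × (1/2)^4.9701 ≈ 60.936 MBq.

60.9 MBq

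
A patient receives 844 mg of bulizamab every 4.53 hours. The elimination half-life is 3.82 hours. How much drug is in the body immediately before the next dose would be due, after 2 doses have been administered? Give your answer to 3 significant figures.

534 mg

The 2 doses were given 9.06, 4.53 hours ago.
Total = 844·(1/2)^(9.06/3.82) + 844·(1/2)^(4.53/3.82)
      = 163.07 + 370.99 ≈ 534.06 mg.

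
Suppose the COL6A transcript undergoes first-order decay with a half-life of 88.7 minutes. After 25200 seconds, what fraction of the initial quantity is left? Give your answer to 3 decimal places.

0.038

25200 seconds = 420 minutes.
n = 420/88.7 ≈ 4.7351 half-lives.
Fraction remaining = (1/2)^4.7351 ≈ 0.03755.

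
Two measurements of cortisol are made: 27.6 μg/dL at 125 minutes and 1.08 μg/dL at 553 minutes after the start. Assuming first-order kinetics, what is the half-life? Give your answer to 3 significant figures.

Over Δt = 553 − 125 = 428 minutes, the level fell by a factor of 27.6/1.08 ≈ 25.556.
n = log₂(25.556) ≈ 4.6756 half-lives, so t½ = 428/4.6756 ≈ 91.54 minutes.

91.5 minutes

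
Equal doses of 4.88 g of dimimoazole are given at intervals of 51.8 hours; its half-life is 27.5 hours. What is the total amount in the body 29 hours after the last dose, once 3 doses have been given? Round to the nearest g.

3 g

The 3 doses were given 132.6, 80.8, 29 hours ago.
Total = 4.88·(1/2)^(132.6/27.5) + 4.88·(1/2)^(80.8/27.5) + 4.88·(1/2)^(29/27.5)
      = 0.17255 + 0.63671 + 2.3495 ≈ 3.1587 g.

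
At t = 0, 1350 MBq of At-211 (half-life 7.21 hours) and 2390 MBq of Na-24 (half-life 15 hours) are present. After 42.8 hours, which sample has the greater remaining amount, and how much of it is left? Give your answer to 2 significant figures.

Na-24, 330 MBq

At-211: 1350 × (1/2)^5.9362 ≈ 22.048 MBq.
Na-24: 2390 × (1/2)^2.8533 ≈ 330.72 MBq.
Na-24 has more remaining, at ≈ 330.72 MBq.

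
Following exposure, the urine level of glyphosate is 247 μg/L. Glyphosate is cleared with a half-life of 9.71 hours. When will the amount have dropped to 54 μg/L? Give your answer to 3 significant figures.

Fraction remaining = 54/247 ≈ 0.21862.
n = log₂(247/54) = ln(4.5741)/ln 2 ≈ 2.1935 half-lives.
t = n × t½ = 2.1935 × 9.71 ≈ 21.299 hours.

21.3 hours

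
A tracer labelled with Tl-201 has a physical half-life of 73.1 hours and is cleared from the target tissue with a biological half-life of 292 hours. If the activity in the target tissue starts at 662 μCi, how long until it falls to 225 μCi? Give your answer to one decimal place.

91.0 hours

1/t_eff = 1/t_phys + 1/t_biol = 1/73.1 + 1/292 = 0.017105 per hour.
t_eff = 73.1 × 292 / (73.1 + 292) ≈ 58.464 hours.
n = log₂(662/225) ≈ 1.5569; t = 1.5569 × 58.464 ≈ 91.023 hours.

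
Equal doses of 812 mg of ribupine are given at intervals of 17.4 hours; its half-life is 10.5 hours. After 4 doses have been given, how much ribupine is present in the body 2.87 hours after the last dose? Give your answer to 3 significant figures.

The 4 doses were given 55.07, 37.67, 20.27, 2.87 hours ago.
Total = 812·(1/2)^(55.07/10.5) + 812·(1/2)^(37.67/10.5) + 812·(1/2)^(20.27/10.5) + 812·(1/2)^(2.87/10.5)
      = 21.415 + 67.542 + 213.02 + 671.85 ≈ 973.83 mg.

974 mg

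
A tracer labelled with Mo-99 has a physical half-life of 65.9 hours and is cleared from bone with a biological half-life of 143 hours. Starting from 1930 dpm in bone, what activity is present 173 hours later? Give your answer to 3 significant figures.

1/t_eff = 1/t_phys + 1/t_biol = 1/65.9 + 1/143 = 0.022168 per hour.
t_eff = 65.9 × 143 / (65.9 + 143) ≈ 45.111 hours.
Remaining = 1930 × (1/2)^(173/45.111) = 1930 × (1/2)^3.835 ≈ 135.24 dpm.

135 dpm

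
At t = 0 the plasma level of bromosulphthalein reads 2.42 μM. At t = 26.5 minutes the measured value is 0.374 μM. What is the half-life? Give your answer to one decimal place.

A/A₀ = 0.374/2.42 ≈ 0.15455.
n = log₂(6.4706) ≈ 2.6939 half-lives elapsed in 26.5 minutes.
t½ = 26.5/2.6939 ≈ 9.8371 minutes.

9.8 minutes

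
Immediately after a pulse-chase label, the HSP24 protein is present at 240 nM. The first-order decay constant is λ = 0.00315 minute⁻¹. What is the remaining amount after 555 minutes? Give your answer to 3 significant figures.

41.8 nM

t½ = ln 2 / λ = 0.69315 / 0.00315 ≈ 220.05 minutes.
Number of half-lives: n = 555/220.05 ≈ 2.5222.
Remaining = 240 × (1/2)^2.5222 = 240 × 0.17408 ≈ 41.779 nM.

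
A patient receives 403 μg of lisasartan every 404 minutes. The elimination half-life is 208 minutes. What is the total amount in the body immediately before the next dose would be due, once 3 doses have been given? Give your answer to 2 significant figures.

140 μg

The 3 doses were given 1212, 808, 404 minutes ago.
Total = 403·(1/2)^(1212/208) + 403·(1/2)^(808/208) + 403·(1/2)^(404/208)
      = 7.0995 + 27.285 + 104.86 ≈ 139.24 μg.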